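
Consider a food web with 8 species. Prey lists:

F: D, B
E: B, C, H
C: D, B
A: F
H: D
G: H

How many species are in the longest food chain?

3 species

One longest chain: D → F → A.
It has 3 species and 2 links.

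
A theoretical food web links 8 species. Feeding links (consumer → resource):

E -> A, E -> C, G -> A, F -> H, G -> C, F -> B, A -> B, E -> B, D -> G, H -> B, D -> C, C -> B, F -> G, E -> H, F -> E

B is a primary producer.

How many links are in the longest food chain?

3 links

One longest chain: B → C → G → D.
It has 4 species and 3 links.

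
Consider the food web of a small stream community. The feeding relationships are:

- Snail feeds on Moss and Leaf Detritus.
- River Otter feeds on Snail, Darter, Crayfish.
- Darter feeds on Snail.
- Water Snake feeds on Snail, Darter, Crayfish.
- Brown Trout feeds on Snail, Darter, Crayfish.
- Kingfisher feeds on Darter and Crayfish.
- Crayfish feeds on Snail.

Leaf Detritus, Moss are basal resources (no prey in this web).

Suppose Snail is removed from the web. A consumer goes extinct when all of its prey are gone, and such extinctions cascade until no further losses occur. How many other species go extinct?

Remove Snail.
Round 1: Crayfish (all prey gone), Darter (all prey gone) → extinct.
Round 2: Brown Trout (all prey gone), River Otter (all prey gone), Kingfisher (all prey gone), Water Snake (all prey gone) → extinct.
No further losses. Total secondary extinctions: 6.

6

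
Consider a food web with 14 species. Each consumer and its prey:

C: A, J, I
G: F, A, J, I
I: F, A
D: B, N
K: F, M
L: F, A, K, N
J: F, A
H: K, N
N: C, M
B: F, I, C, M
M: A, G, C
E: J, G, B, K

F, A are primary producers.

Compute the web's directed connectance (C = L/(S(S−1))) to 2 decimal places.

The web has S = 14 species and L = 34 feeding links.
C = L / (S(S−1)) = 34 / 182 = 0.1868 ≈ 0.19.

C = 0.19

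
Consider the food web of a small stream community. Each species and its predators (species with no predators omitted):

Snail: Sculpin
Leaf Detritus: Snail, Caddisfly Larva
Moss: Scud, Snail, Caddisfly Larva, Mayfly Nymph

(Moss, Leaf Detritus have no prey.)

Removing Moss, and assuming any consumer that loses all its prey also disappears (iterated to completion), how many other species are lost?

2

Remove Moss.
Round 1: Scud (all prey gone), Mayfly Nymph (all prey gone) → extinct.
No further losses. Total secondary extinctions: 2.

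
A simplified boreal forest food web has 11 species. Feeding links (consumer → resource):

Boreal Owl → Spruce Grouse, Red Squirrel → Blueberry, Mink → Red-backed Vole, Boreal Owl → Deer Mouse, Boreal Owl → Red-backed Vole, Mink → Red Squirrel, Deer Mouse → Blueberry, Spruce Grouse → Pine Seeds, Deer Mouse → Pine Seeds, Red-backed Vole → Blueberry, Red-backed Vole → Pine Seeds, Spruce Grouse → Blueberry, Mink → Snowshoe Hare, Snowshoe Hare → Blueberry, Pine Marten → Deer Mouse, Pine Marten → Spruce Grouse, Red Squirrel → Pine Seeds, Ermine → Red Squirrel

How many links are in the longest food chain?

2 links

One longest chain: Pine Seeds → Red-backed Vole → Mink.
It has 3 species and 2 links.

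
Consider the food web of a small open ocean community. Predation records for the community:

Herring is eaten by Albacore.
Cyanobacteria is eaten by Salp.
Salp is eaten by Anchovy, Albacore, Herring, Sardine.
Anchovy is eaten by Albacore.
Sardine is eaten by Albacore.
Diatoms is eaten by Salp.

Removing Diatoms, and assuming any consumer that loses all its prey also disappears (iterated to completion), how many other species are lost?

Remove Diatoms.
Every predator of it retains at least one other prey: Salp still has Cyanobacteria.
No consumer loses all prey, so no secondary extinctions occur.

0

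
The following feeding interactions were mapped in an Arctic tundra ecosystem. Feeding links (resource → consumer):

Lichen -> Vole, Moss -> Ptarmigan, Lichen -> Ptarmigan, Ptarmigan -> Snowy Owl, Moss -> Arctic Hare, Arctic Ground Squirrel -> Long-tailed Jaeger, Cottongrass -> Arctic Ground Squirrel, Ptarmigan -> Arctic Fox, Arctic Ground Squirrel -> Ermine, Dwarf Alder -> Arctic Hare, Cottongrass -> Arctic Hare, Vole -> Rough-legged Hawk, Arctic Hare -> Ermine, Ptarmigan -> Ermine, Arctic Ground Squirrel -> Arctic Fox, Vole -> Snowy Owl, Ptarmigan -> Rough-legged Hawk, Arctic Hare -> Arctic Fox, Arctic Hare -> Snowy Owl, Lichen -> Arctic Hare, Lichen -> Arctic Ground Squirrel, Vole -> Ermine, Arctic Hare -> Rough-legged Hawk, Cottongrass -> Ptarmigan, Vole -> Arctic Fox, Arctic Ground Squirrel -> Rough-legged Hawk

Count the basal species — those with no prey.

Basal species (no prey listed): Dwarf Alder, Moss, Lichen, Cottongrass.
Count: 4.

4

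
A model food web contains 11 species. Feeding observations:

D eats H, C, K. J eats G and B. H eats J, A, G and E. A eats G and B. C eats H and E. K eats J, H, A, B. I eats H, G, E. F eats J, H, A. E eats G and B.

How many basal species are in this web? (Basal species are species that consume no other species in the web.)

Basal species (no prey listed): B, G.
Count: 2.

2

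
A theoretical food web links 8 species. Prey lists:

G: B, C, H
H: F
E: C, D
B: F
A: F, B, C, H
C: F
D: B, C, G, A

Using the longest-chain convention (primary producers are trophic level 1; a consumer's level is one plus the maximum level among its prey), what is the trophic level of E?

Trophic level 5

F is a producer → level 1.
B eats F → level 2.
G eats B (level 2); other prey at levels: C 2, H 2 → level 3.
D eats G (level 3); other prey at levels: B 2, C 2, A 3 → level 4.
E eats D (level 4); other prey at levels: C 2 → level 5.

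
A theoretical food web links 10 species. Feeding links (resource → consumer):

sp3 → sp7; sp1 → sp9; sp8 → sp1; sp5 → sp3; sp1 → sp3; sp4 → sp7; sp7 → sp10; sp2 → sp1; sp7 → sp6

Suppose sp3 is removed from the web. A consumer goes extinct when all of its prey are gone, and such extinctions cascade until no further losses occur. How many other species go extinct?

0

Remove sp3.
Every predator of it retains at least one other prey: sp7 still has sp4.
No consumer loses all prey, so no secondary extinctions occur.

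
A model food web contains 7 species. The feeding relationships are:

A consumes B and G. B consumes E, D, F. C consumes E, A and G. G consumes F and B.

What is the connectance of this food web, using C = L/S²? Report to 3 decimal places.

The web has S = 7 species and L = 10 feeding links.
C = L / S² = 10 / 49 = 0.2041 ≈ 0.204.

C = 0.204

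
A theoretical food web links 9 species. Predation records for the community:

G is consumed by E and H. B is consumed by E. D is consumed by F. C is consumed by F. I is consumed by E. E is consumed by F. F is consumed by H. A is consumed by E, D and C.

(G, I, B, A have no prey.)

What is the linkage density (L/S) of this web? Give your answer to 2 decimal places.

There are L = 11 links among S = 9 species.
L/S = 11/9 = 1.2222 ≈ 1.22.

L/S = 1.22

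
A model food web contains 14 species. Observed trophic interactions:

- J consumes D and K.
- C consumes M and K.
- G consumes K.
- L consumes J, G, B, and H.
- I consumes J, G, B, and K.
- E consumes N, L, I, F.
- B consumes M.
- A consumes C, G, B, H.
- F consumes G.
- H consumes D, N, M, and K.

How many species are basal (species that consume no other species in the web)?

4

Basal species (no prey listed): M, N, D, K.
Count: 4.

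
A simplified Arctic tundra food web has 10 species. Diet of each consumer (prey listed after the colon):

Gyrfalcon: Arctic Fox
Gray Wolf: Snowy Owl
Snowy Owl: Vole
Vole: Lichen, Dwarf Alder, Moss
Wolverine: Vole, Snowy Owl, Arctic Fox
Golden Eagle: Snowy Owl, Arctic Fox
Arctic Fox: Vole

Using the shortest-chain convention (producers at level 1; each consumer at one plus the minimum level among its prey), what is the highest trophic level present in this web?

4

Producers (level 1): Lichen, Dwarf Alder, Moss.
Following each consumer down to its lowest-level prey: Lichen → Vole → Snowy Owl → Gray Wolf (levels 1 through 4).
All prey of Gray Wolf (Snowy Owl 3) are at level 3 or above, so Gray Wolf is at level 1 + 3 = 4.
Every consumer has at least one prey at level 3 or below, so none exceeds level 4.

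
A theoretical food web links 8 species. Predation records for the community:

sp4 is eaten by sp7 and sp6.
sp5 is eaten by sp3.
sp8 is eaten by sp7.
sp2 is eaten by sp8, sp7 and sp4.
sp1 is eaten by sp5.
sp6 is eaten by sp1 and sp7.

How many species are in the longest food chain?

One longest chain: sp2 → sp4 → sp6 → sp1 → sp5 → sp3.
It has 6 species and 5 links.

6 species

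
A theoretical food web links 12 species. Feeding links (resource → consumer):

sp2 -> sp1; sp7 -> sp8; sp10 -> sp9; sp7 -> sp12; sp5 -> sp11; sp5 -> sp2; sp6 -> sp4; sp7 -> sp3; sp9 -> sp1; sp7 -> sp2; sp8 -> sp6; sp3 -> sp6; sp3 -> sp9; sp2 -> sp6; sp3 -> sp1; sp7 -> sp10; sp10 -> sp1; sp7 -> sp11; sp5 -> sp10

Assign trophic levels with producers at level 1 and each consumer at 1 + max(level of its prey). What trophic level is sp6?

sp7 is a producer → level 1.
sp8 eats sp7 → level 2.
sp6 eats sp8 (level 2); other prey at levels: sp2 2, sp3 2 → level 3.

Trophic level 3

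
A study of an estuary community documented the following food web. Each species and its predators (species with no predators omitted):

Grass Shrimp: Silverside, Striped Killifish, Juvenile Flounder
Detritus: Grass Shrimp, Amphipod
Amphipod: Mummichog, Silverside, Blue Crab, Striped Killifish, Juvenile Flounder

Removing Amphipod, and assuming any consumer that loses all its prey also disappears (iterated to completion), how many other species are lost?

2

Remove Amphipod.
Round 1: Mummichog (all prey gone), Blue Crab (all prey gone) → extinct.
No further losses. Total secondary extinctions: 2.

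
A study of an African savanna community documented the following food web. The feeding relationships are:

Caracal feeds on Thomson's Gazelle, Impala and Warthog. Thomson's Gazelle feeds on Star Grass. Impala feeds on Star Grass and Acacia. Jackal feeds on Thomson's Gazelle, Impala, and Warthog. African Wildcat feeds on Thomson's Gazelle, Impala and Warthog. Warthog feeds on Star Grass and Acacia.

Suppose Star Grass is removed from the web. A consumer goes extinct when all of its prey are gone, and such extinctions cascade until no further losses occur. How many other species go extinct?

1

Remove Star Grass.
Round 1: Thomson's Gazelle (all prey gone) → extinct.
No further losses. Total secondary extinctions: 1.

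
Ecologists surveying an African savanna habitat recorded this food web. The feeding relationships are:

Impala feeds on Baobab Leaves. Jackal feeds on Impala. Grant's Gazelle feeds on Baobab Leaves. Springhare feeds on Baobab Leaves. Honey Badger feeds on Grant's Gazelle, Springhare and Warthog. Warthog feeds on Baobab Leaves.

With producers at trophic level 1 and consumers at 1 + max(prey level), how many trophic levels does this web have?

Producers (level 1): Baobab Leaves.
Baobab Leaves → Impala → Jackal gives Jackal level 3.
No species has a prey at level 3, so no species reaches level 4.

3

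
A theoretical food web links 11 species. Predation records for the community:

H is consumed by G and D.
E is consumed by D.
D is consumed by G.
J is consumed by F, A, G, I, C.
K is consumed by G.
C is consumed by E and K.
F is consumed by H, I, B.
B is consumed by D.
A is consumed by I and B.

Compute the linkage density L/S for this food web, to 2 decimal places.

There are L = 18 links among S = 11 species.
L/S = 18/11 = 1.6364 ≈ 1.64.

L/S = 1.64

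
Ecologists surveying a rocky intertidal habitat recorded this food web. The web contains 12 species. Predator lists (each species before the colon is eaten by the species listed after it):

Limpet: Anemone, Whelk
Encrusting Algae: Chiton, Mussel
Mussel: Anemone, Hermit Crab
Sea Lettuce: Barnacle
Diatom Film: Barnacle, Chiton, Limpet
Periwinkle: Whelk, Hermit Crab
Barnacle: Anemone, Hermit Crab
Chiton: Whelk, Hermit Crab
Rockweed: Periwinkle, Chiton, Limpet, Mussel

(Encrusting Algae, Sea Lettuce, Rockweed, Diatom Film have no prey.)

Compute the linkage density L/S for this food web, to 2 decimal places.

There are L = 20 links among S = 12 species.
L/S = 20/12 = 1.6667 ≈ 1.67.

L/S = 1.67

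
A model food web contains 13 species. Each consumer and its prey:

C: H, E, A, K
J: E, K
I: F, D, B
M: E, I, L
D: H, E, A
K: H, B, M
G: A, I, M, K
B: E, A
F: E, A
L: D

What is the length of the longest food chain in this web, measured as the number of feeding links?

One longest chain: E → F → I → M → K → J.
It has 6 species and 5 links.

5 links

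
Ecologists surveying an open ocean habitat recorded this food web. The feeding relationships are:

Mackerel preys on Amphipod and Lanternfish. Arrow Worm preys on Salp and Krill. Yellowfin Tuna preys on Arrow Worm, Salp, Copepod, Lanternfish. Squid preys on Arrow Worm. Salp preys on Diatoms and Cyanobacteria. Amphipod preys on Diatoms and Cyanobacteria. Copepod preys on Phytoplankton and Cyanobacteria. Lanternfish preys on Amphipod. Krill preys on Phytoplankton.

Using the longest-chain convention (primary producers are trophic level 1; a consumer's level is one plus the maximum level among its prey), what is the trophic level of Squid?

Trophic level 4

Phytoplankton is a producer → level 1.
Krill eats Phytoplankton → level 2.
Arrow Worm eats Krill (level 2); other prey at levels: Salp 2 → level 3.
Squid eats Arrow Worm → level 4.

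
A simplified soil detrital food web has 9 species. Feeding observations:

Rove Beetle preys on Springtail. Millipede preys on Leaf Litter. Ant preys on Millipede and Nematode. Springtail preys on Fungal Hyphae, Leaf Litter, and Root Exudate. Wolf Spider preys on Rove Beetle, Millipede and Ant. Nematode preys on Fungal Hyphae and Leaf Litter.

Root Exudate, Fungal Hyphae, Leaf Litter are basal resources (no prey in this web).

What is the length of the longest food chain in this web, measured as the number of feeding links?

One longest chain: Root Exudate → Springtail → Rove Beetle → Wolf Spider.
It has 4 species and 3 links.

3 links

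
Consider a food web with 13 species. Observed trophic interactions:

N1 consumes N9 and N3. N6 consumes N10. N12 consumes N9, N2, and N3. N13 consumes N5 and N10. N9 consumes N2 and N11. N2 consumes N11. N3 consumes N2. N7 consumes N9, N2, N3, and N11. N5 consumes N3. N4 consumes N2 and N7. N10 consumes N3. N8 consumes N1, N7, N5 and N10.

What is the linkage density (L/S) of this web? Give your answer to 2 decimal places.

L/S = 1.85

There are L = 24 links among S = 13 species.
L/S = 24/13 = 1.8462 ≈ 1.85.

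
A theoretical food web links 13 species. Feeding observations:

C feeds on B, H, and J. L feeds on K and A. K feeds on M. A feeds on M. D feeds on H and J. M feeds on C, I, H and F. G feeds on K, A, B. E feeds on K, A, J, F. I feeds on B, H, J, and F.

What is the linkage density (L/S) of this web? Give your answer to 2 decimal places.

There are L = 24 links among S = 13 species.
L/S = 24/13 = 1.8462 ≈ 1.85.

L/S = 1.85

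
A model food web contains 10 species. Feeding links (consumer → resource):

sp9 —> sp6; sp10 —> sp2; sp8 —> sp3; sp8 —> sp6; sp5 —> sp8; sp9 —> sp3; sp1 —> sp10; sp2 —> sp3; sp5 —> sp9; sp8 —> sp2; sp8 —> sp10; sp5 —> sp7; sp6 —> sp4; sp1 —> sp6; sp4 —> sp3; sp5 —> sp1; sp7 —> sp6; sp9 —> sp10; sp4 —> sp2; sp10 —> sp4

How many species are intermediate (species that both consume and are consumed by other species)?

8

Intermediate species (has both prey and predators): sp2, sp4, sp10, sp6, sp1, sp7, sp9, sp8.
Count: 8.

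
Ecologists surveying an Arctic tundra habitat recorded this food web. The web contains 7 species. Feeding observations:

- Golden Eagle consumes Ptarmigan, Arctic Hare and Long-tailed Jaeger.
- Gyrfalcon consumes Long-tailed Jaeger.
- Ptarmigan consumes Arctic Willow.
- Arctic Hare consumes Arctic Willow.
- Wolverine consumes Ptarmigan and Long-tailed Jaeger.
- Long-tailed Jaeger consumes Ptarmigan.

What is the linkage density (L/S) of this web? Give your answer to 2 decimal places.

There are L = 9 links among S = 7 species.
L/S = 9/7 = 1.2857 ≈ 1.29.

L/S = 1.29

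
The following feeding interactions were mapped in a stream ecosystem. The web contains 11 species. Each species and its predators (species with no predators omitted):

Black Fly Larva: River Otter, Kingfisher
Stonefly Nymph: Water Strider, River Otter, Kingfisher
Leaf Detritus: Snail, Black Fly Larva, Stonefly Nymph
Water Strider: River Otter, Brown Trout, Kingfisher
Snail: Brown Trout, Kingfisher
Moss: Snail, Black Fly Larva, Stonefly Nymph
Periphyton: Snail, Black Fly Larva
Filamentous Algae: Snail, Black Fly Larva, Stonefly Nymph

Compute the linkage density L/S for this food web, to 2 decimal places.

L/S = 1.91

There are L = 21 links among S = 11 species.
L/S = 21/11 = 1.9091 ≈ 1.91.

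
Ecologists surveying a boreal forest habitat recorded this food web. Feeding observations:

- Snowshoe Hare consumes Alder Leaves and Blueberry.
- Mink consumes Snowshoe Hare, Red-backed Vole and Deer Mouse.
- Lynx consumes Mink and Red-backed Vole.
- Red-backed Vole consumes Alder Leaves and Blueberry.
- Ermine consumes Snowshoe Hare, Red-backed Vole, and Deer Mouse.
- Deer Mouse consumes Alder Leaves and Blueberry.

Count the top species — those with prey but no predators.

Top species (has prey, but nothing eats it): Ermine, Lynx.
Count: 2.

2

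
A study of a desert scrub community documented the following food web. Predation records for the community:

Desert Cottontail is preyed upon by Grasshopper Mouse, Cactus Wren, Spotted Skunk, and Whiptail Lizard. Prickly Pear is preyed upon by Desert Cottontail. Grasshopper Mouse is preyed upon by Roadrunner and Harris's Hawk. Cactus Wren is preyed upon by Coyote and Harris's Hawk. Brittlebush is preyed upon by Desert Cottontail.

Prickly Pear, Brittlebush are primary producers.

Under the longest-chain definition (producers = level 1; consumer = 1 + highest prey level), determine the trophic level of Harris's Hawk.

Prickly Pear is a producer → level 1.
Desert Cottontail eats Prickly Pear (level 1); other prey at levels: Brittlebush 1 → level 2.
Cactus Wren eats Desert Cottontail → level 3.
Harris's Hawk eats Cactus Wren (level 3); other prey at levels: Grasshopper Mouse 3 → level 4.

Trophic level 4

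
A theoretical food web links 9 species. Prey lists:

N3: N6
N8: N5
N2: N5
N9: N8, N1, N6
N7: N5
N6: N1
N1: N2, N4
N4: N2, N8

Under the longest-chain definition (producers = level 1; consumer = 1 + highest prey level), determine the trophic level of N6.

N5 is a producer → level 1.
N2 eats N5 → level 2.
N4 eats N2 (level 2); other prey at levels: N8 2 → level 3.
N1 eats N4 (level 3); other prey at levels: N2 2 → level 4.
N6 eats N1 → level 5.

Trophic level 5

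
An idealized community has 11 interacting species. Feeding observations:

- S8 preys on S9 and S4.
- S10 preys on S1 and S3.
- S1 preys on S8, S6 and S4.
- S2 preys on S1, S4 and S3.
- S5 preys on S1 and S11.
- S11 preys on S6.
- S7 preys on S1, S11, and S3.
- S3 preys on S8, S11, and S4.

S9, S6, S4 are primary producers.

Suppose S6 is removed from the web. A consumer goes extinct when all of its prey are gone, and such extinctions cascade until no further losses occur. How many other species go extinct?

Remove S6.
Round 1: S11 (all prey gone) → extinct.
No further losses. Total secondary extinctions: 1.

1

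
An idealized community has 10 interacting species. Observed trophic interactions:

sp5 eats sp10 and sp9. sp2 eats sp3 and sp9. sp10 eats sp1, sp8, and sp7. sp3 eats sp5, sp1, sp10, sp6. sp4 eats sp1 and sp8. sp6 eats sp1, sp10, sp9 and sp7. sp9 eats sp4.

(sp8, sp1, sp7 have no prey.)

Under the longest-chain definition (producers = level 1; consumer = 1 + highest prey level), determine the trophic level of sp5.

sp8 is a producer → level 1.
sp4 eats sp8 (level 1); other prey at levels: sp1 1 → level 2.
sp9 eats sp4 → level 3.
sp5 eats sp9 (level 3); other prey at levels: sp10 2 → level 4.

Trophic level 4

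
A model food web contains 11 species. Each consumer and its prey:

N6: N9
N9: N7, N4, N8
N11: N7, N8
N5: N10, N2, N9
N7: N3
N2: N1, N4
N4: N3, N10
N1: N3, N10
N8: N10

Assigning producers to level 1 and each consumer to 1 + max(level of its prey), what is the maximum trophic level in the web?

4

Producers (level 1): N3, N10.
N3 → N7 → N9 → N6 gives N6 level 4.
No species has a prey at level 4, so no species reaches level 5.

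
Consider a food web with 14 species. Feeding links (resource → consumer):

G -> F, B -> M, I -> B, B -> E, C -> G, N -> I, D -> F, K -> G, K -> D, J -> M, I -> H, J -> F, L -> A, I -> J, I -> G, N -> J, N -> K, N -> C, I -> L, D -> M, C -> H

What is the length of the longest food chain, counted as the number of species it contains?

One longest chain: N → I → G → F.
It has 4 species and 3 links.

4 species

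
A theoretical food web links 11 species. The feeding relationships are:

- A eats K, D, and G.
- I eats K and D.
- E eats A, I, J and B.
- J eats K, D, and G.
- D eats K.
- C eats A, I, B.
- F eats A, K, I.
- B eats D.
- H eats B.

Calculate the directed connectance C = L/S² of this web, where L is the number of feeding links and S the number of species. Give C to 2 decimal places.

The web has S = 11 species and L = 21 feeding links.
C = L / S² = 21 / 121 = 0.1736 ≈ 0.17.

C = 0.17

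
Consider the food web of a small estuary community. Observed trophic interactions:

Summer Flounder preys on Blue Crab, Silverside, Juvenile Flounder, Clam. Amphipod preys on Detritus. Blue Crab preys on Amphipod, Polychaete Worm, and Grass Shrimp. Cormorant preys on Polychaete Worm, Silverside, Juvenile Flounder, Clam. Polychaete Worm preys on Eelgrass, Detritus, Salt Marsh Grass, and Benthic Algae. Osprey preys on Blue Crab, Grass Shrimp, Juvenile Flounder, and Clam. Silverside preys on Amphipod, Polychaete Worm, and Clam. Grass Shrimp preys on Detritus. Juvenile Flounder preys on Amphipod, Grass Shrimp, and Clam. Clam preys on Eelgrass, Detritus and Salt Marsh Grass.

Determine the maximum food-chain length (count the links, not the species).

3 links

One longest chain: Detritus → Amphipod → Juvenile Flounder → Osprey.
It has 4 species and 3 links.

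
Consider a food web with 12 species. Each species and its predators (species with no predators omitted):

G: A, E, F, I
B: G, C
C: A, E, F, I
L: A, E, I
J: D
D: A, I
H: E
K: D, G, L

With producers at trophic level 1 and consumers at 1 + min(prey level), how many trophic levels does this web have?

Producers (level 1): K, B, H, J.
Following each consumer down to its lowest-level prey: K → D → A (levels 1 through 3).
All prey of A (D 2, G 2, L 2, C 2) are at level 2 or above, so A is at level 1 + 2 = 3.
Every consumer has at least one prey at level 2 or below, so none exceeds level 3.

3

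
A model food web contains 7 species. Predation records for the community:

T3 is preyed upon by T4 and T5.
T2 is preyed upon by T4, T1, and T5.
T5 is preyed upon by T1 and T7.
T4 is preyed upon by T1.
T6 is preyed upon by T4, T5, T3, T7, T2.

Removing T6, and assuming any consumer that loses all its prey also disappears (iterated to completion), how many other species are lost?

Remove T6.
Round 1: T3 (all prey gone), T2 (all prey gone) → extinct.
Round 2: T4 (all prey gone), T5 (all prey gone) → extinct.
Round 3: T1 (all prey gone), T7 (all prey gone) → extinct.
No further losses. Total secondary extinctions: 6.

6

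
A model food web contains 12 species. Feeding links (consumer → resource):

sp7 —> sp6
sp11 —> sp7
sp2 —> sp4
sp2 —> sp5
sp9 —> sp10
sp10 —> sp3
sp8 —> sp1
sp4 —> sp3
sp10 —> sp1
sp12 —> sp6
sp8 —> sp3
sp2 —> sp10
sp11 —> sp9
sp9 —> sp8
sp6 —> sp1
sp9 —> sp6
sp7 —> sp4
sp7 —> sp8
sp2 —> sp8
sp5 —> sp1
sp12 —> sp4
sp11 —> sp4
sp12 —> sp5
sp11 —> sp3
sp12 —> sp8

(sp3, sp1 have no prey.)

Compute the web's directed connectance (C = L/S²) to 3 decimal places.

The web has S = 12 species and L = 25 feeding links.
C = L / S² = 25 / 144 = 0.1736 ≈ 0.174.

C = 0.174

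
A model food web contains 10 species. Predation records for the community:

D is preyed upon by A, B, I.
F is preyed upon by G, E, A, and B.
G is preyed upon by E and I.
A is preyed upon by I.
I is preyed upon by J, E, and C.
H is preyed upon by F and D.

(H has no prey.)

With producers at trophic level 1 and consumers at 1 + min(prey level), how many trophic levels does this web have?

Producers (level 1): H.
Following each consumer down to its lowest-level prey: H → D → I → J (levels 1 through 4).
All prey of J (I 3) are at level 3 or above, so J is at level 1 + 3 = 4.
Every consumer has at least one prey at level 3 or below, so none exceeds level 4.

4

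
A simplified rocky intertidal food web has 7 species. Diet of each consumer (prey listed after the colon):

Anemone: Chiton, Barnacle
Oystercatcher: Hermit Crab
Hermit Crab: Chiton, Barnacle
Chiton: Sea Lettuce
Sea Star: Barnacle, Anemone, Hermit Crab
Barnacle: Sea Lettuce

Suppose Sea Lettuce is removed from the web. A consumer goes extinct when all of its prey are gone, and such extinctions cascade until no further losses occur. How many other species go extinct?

6

Remove Sea Lettuce.
Round 1: Chiton (all prey gone), Barnacle (all prey gone) → extinct.
Round 2: Anemone (all prey gone), Hermit Crab (all prey gone) → extinct.
Round 3: Oystercatcher (all prey gone), Sea Star (all prey gone) → extinct.
No further losses. Total secondary extinctions: 6.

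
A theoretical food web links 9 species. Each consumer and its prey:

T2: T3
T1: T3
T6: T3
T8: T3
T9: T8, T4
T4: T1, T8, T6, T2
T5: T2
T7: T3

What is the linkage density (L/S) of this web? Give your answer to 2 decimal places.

L/S = 1.33

There are L = 12 links among S = 9 species.
L/S = 12/9 = 1.3333 ≈ 1.33.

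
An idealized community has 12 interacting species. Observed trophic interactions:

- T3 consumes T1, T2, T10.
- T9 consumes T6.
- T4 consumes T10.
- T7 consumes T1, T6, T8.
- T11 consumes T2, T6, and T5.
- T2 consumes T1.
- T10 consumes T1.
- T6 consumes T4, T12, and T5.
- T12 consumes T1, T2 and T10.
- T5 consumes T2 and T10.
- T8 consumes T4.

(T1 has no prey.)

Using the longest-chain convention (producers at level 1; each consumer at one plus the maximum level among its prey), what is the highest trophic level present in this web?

5

Producers (level 1): T1.
T1 → T10 → T4 → T6 → T9 gives T9 level 5.
No species has a prey at level 5, so no species reaches level 6.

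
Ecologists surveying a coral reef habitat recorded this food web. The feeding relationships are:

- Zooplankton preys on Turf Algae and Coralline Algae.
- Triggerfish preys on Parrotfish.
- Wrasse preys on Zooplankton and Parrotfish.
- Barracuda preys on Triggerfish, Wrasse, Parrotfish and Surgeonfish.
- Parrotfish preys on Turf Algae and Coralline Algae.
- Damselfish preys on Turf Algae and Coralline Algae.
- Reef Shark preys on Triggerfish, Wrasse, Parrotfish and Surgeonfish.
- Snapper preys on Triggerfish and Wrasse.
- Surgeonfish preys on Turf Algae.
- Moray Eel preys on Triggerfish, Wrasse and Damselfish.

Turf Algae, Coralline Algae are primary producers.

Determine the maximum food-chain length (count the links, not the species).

One longest chain: Turf Algae → Parrotfish → Triggerfish → Barracuda.
It has 4 species and 3 links.

3 links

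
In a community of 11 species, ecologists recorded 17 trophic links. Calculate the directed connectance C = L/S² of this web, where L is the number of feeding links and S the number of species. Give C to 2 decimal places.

C = 0.14

The web has S = 11 species and L = 17 feeding links.
C = L / S² = 17 / 121 = 0.1405 ≈ 0.14.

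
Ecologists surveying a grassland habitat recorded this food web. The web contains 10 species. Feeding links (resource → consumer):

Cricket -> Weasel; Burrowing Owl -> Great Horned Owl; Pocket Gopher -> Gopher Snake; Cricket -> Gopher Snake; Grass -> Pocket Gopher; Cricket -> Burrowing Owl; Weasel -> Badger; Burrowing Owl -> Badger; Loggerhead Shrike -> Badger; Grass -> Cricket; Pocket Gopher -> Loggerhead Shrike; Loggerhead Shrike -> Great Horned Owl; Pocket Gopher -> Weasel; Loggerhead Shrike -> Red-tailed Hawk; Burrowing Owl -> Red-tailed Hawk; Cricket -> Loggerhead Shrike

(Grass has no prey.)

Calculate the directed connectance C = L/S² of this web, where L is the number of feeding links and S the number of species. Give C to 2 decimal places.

C = 0.16

The web has S = 10 species and L = 16 feeding links.
C = L / S² = 16 / 100 = 0.1600 ≈ 0.16.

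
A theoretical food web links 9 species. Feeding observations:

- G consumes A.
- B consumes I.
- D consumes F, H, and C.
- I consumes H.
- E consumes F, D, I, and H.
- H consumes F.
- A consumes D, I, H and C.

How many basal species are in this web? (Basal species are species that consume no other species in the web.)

2

Basal species (no prey listed): F, C.
Count: 2.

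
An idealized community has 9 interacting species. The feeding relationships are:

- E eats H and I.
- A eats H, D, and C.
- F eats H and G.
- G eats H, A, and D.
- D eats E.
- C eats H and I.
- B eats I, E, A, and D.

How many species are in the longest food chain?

6 species

One longest chain: I → E → D → A → G → F.
It has 6 species and 5 links.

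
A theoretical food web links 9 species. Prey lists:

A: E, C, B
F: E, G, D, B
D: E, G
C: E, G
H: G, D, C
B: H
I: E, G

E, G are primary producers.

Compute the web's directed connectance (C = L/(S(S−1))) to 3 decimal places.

The web has S = 9 species and L = 17 feeding links.
C = L / (S(S−1)) = 17 / 72 = 0.2361 ≈ 0.236.

C = 0.236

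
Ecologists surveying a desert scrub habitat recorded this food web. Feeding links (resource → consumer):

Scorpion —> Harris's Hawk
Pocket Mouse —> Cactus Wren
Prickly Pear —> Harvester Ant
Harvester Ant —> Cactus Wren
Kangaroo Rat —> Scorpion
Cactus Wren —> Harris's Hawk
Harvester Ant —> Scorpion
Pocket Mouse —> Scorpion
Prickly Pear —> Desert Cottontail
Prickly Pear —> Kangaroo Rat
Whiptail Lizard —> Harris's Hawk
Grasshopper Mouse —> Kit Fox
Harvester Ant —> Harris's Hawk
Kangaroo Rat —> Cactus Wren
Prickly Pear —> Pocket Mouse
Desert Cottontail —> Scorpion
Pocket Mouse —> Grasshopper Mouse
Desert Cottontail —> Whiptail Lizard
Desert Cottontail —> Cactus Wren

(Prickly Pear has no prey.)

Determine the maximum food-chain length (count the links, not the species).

One longest chain: Prickly Pear → Pocket Mouse → Grasshopper Mouse → Kit Fox.
It has 4 species and 3 links.

3 links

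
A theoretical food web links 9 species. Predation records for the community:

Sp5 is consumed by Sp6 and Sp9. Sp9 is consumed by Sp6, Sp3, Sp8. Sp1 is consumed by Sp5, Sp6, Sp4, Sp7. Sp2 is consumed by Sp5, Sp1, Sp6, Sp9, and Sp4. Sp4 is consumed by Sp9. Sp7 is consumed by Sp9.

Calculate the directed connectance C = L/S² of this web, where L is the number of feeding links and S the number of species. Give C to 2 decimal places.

C = 0.20

The web has S = 9 species and L = 16 feeding links.
C = L / S² = 16 / 81 = 0.1975 ≈ 0.20.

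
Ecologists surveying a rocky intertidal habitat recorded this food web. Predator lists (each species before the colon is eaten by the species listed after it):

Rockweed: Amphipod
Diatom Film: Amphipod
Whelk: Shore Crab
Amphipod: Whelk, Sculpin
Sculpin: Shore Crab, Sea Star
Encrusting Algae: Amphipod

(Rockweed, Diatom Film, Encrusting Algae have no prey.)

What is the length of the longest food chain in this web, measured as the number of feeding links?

3 links

One longest chain: Rockweed → Amphipod → Whelk → Shore Crab.
It has 4 species and 3 links.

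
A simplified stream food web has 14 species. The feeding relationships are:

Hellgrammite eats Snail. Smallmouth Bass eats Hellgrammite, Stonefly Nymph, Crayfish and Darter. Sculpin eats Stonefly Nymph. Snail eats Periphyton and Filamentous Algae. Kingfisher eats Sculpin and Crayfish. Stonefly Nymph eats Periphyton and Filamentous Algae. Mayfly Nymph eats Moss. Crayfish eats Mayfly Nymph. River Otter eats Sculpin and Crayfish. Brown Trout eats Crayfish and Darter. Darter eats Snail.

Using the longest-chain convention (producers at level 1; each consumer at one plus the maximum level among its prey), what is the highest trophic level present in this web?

Producers (level 1): Filamentous Algae, Periphyton, Moss.
Filamentous Algae → Snail → Darter → Smallmouth Bass gives Smallmouth Bass level 4.
No species has a prey at level 4, so no species reaches level 5.

4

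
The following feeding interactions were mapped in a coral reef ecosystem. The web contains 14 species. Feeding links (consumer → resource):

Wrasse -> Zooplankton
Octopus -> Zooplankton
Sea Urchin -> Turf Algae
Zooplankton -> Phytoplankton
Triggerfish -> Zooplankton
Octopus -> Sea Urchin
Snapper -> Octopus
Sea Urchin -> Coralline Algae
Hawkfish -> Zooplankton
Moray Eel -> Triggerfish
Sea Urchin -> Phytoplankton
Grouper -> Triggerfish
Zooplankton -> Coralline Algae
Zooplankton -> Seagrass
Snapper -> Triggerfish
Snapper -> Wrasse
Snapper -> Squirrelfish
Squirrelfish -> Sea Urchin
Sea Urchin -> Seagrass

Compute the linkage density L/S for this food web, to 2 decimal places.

There are L = 19 links among S = 14 species.
L/S = 19/14 = 1.3571 ≈ 1.36.

L/S = 1.36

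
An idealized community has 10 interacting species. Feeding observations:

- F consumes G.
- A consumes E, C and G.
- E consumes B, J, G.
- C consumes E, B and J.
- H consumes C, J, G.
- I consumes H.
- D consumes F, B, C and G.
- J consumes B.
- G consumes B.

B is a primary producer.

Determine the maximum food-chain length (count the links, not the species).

One longest chain: B → J → E → C → H → I.
It has 6 species and 5 links.

5 links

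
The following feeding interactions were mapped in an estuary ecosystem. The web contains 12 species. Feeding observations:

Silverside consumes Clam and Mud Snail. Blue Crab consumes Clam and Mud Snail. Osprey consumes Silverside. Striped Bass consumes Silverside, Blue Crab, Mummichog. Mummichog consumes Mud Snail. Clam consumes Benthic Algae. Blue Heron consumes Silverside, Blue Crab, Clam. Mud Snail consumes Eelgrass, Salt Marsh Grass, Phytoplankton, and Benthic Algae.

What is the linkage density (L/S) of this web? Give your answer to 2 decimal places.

L/S = 1.42

There are L = 17 links among S = 12 species.
L/S = 17/12 = 1.4167 ≈ 1.42.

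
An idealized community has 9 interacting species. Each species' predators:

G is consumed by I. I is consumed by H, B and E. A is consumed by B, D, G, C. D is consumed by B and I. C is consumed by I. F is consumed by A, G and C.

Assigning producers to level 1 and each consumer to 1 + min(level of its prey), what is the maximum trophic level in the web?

4

Producers (level 1): F.
Following each consumer down to its lowest-level prey: F → G → I → E (levels 1 through 4).
All prey of E (I 3) are at level 3 or above, so E is at level 1 + 3 = 4.
Every consumer has at least one prey at level 3 or below, so none exceeds level 4.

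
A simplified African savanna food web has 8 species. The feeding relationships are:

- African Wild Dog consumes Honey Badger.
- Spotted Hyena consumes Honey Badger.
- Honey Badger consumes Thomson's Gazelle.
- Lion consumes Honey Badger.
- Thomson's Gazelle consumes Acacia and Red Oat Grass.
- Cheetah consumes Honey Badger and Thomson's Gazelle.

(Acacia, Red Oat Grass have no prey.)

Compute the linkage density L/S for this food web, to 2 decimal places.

L/S = 1.00

There are L = 8 links among S = 8 species.
L/S = 8/8 = 1.0000 ≈ 1.00.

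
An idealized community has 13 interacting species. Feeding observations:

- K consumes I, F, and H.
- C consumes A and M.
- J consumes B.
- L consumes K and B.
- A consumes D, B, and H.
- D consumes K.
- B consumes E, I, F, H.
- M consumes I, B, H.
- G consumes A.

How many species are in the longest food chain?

One longest chain: H → K → D → A → C.
It has 5 species and 4 links.

5 species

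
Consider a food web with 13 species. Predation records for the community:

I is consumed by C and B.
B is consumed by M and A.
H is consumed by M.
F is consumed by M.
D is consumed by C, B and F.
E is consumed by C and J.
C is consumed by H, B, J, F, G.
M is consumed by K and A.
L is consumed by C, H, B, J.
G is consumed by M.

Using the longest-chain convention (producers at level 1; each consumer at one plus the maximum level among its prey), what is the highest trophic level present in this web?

Producers (level 1): I, E, L, D.
I → C → F → M → K gives K level 5.
No species has a prey at level 5, so no species reaches level 6.

5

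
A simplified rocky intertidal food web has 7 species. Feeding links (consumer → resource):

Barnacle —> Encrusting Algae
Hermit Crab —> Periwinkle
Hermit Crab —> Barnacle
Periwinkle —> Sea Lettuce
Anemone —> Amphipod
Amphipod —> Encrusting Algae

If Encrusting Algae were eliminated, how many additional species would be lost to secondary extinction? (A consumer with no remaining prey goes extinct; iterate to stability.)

Remove Encrusting Algae.
Round 1: Barnacle (all prey gone), Amphipod (all prey gone) → extinct.
Round 2: Anemone (all prey gone) → extinct.
No further losses. Total secondary extinctions: 3.

3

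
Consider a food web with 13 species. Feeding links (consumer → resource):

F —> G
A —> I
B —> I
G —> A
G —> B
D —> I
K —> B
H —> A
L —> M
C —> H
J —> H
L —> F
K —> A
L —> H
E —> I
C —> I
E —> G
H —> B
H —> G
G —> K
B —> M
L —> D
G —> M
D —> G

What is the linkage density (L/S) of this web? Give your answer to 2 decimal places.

There are L = 24 links among S = 13 species.
L/S = 24/13 = 1.8462 ≈ 1.85.

L/S = 1.85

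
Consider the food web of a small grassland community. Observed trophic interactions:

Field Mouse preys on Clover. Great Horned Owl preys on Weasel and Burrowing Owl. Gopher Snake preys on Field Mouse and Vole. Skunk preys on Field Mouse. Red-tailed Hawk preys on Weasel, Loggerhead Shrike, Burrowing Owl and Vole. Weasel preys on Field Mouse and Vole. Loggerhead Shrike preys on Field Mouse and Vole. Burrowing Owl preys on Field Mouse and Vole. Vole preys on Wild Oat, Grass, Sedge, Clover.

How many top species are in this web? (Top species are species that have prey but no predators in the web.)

Top species (has prey, but nothing eats it): Skunk, Gopher Snake, Great Horned Owl, Red-tailed Hawk.
Count: 4.

4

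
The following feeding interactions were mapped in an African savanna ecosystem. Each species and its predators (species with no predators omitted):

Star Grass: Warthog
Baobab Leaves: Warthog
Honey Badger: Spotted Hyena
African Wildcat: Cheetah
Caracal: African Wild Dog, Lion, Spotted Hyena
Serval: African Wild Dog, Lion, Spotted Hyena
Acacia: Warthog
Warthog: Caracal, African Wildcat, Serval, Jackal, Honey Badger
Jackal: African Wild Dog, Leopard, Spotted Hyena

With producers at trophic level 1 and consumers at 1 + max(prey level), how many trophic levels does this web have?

4

Producers (level 1): Star Grass, Acacia, Baobab Leaves.
Star Grass → Warthog → Caracal → African Wild Dog gives African Wild Dog level 4.
No species has a prey at level 4, so no species reaches level 5.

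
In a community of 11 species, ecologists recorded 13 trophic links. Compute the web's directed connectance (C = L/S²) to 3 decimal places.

C = 0.107

The web has S = 11 species and L = 13 feeding links.
C = L / S² = 13 / 121 = 0.1074 ≈ 0.107.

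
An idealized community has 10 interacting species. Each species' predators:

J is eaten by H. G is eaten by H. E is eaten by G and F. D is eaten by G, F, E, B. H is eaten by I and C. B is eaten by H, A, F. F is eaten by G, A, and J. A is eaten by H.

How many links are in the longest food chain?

5 links

One longest chain: D → B → F → G → H → I.
It has 6 species and 5 links.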